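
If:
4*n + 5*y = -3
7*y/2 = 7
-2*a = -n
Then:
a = -13/8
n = -13/4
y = 2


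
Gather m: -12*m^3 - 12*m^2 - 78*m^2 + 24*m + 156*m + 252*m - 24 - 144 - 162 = -12*m^3 - 90*m^2 + 432*m - 330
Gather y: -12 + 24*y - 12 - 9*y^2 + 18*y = -9*y^2 + 42*y - 24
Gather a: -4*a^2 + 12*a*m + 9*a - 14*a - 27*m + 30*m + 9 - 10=-4*a^2 + a*(12*m - 5) + 3*m - 1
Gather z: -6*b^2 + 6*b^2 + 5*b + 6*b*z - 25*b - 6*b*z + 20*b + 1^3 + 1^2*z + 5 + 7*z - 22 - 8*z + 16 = 0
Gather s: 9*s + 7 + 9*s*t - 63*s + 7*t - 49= s*(9*t - 54) + 7*t - 42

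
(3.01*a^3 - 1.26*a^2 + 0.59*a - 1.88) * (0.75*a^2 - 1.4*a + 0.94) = 2.2575*a^5 - 5.159*a^4 + 5.0359*a^3 - 3.4204*a^2 + 3.1866*a - 1.7672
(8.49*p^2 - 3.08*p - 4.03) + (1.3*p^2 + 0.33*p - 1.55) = 9.79*p^2 - 2.75*p - 5.58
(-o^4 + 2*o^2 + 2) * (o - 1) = -o^5 + o^4 + 2*o^3 - 2*o^2 + 2*o - 2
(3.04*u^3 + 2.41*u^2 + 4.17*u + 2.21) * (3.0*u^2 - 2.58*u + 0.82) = 9.12*u^5 - 0.6132*u^4 + 8.785*u^3 - 2.1524*u^2 - 2.2824*u + 1.8122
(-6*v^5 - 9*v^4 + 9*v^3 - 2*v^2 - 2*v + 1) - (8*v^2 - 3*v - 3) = -6*v^5 - 9*v^4 + 9*v^3 - 10*v^2 + v + 4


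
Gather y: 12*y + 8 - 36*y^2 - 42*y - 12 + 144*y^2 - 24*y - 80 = 108*y^2 - 54*y - 84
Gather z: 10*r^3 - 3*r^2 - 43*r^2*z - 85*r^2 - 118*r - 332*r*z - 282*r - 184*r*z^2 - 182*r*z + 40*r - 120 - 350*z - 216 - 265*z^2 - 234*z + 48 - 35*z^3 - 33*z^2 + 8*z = 10*r^3 - 88*r^2 - 360*r - 35*z^3 + z^2*(-184*r - 298) + z*(-43*r^2 - 514*r - 576) - 288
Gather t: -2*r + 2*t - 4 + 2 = -2*r + 2*t - 2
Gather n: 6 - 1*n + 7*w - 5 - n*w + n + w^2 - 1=-n*w + w^2 + 7*w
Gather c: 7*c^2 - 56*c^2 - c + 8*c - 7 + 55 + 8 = -49*c^2 + 7*c + 56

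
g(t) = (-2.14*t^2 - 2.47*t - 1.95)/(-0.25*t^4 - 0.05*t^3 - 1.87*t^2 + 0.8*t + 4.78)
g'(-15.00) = 0.00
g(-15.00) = 0.03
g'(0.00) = -0.45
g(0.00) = -0.41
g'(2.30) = -2.19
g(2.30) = 1.74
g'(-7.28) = 0.03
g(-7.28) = 0.12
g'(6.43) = -0.06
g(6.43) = 0.21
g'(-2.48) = 0.26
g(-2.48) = 0.52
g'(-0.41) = 0.01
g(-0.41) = -0.31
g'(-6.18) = 0.04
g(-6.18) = 0.16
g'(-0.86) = 1.41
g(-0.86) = -0.54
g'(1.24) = -13.67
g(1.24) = -3.76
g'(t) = (-4.28*t - 2.47)/(-0.25*t^4 - 0.05*t^3 - 1.87*t^2 + 0.8*t + 4.78) + (-2.14*t^2 - 2.47*t - 1.95)*(1.0*t^3 + 0.15*t^2 + 3.74*t - 0.8)/(-0.25*t^4 - 0.05*t^3 - 1.87*t^2 + 0.8*t + 4.78)^2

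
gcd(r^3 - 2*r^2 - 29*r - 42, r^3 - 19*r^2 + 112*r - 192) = 1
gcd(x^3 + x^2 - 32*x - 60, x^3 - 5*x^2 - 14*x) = x + 2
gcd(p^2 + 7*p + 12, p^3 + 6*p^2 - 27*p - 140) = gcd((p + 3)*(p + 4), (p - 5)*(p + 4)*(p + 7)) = p + 4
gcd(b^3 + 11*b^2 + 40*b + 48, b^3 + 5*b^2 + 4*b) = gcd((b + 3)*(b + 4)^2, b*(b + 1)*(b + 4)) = b + 4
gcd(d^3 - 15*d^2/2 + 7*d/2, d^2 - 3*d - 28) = d - 7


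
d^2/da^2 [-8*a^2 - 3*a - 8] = -16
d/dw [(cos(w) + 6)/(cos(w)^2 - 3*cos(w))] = (sin(w) - 18*sin(w)/cos(w)^2 + 12*tan(w))/(cos(w) - 3)^2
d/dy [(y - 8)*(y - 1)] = 2*y - 9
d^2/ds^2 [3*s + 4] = 0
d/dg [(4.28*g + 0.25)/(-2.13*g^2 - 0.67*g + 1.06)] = (9.1164*g^2 + 1.065*g + 4.7043)/(4.5369*g^4 + 2.8542*g^3 - 4.0667*g^2 - 1.4204*g + 1.1236)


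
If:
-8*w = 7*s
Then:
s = -8*w/7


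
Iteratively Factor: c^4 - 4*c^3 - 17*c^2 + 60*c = (c + 4)*(c^3 - 8*c^2 + 15*c) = (c - 3)*(c + 4)*(c^2 - 5*c) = (c - 5)*(c - 3)*(c + 4)*(c)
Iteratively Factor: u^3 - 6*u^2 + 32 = (u - 4)*(u^2 - 2*u - 8) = (u - 4)^2*(u + 2)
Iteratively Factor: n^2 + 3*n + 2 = (n + 1)*(n + 2)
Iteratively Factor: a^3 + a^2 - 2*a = (a)*(a^2 + a - 2) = a*(a - 1)*(a + 2)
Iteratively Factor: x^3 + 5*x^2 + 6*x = (x)*(x^2 + 5*x + 6) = x*(x + 2)*(x + 3)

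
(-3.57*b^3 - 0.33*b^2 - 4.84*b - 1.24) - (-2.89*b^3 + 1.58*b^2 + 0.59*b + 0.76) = -0.68*b^3 - 1.91*b^2 - 5.43*b - 2.0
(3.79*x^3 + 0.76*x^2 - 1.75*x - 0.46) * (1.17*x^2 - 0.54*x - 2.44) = 4.4343*x^5 - 1.1574*x^4 - 11.7055*x^3 - 1.4476*x^2 + 4.5184*x + 1.1224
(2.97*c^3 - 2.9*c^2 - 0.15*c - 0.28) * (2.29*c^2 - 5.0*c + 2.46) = 6.8013*c^5 - 21.491*c^4 + 21.4627*c^3 - 7.0252*c^2 + 1.031*c - 0.6888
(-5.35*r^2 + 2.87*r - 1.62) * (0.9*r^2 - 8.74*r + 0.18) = -4.815*r^4 + 49.342*r^3 - 27.5048*r^2 + 14.6754*r - 0.2916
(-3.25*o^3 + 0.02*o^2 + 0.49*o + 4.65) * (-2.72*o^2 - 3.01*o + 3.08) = 8.84*o^5 + 9.7281*o^4 - 11.403*o^3 - 14.0613*o^2 - 12.4873*o + 14.322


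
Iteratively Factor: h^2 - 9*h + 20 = (h - 4)*(h - 5)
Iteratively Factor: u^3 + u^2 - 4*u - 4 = (u + 1)*(u^2 - 4) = (u - 2)*(u + 1)*(u + 2)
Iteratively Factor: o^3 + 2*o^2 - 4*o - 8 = (o + 2)*(o^2 - 4) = (o + 2)^2*(o - 2)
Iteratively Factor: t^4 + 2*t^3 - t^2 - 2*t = (t)*(t^3 + 2*t^2 - t - 2) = t*(t + 1)*(t^2 + t - 2) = t*(t - 1)*(t + 1)*(t + 2)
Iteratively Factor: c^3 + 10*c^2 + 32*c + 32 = (c + 4)*(c^2 + 6*c + 8) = (c + 2)*(c + 4)*(c + 4)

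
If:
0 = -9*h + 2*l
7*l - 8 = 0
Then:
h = 16/63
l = 8/7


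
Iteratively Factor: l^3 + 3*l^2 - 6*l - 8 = (l - 2)*(l^2 + 5*l + 4) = (l - 2)*(l + 4)*(l + 1)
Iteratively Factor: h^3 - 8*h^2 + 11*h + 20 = (h - 5)*(h^2 - 3*h - 4) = (h - 5)*(h + 1)*(h - 4)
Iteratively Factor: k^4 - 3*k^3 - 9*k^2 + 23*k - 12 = (k - 1)*(k^3 - 2*k^2 - 11*k + 12) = (k - 1)*(k + 3)*(k^2 - 5*k + 4) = (k - 1)^2*(k + 3)*(k - 4)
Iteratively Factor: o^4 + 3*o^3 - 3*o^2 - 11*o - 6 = (o + 3)*(o^3 - 3*o - 2) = (o + 1)*(o + 3)*(o^2 - o - 2) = (o + 1)^2*(o + 3)*(o - 2)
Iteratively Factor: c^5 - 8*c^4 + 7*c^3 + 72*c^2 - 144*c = (c)*(c^4 - 8*c^3 + 7*c^2 + 72*c - 144) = c*(c - 4)*(c^3 - 4*c^2 - 9*c + 36) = c*(c - 4)^2*(c^2 - 9) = c*(c - 4)^2*(c - 3)*(c + 3)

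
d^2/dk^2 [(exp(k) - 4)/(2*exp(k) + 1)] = (9 - 18*exp(k))*exp(k)/(8*exp(3*k) + 12*exp(2*k) + 6*exp(k) + 1)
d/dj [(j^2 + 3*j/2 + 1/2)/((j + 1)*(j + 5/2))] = 8/(4*j^2 + 20*j + 25)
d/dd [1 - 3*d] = -3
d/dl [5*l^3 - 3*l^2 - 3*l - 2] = 15*l^2 - 6*l - 3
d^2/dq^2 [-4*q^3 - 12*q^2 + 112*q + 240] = -24*q - 24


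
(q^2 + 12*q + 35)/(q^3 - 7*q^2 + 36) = (q^2 + 12*q + 35)/(q^3 - 7*q^2 + 36)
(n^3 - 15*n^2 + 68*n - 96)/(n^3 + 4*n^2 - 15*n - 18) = (n^2 - 12*n + 32)/(n^2 + 7*n + 6)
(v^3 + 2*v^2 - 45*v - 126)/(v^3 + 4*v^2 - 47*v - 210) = (v + 3)/(v + 5)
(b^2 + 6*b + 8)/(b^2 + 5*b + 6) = (b + 4)/(b + 3)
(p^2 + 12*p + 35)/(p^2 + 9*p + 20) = (p + 7)/(p + 4)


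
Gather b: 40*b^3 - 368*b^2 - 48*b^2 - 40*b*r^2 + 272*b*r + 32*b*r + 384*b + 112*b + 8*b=40*b^3 - 416*b^2 + b*(-40*r^2 + 304*r + 504)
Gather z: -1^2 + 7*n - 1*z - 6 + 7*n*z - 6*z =7*n + z*(7*n - 7) - 7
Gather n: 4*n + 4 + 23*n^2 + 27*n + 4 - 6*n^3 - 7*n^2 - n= -6*n^3 + 16*n^2 + 30*n + 8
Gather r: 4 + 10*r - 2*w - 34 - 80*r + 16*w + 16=-70*r + 14*w - 14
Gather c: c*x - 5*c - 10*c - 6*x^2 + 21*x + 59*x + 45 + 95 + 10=c*(x - 15) - 6*x^2 + 80*x + 150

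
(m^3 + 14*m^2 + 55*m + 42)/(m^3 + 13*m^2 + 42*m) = (m + 1)/m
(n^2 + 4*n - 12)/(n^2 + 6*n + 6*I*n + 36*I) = (n - 2)/(n + 6*I)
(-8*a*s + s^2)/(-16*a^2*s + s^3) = (8*a - s)/(16*a^2 - s^2)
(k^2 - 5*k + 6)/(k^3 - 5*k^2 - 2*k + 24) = (k - 2)/(k^2 - 2*k - 8)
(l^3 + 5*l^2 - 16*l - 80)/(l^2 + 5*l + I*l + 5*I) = (l^2 - 16)/(l + I)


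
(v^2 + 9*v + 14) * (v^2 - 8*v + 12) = v^4 + v^3 - 46*v^2 - 4*v + 168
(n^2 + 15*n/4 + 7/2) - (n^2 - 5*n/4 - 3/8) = 5*n + 31/8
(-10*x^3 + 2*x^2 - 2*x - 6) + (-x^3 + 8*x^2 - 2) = -11*x^3 + 10*x^2 - 2*x - 8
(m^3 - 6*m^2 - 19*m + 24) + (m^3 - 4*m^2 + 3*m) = 2*m^3 - 10*m^2 - 16*m + 24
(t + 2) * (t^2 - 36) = t^3 + 2*t^2 - 36*t - 72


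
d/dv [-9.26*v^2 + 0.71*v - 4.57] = 0.71 - 18.52*v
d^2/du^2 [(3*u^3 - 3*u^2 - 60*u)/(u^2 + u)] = -108/(u^3 + 3*u^2 + 3*u + 1)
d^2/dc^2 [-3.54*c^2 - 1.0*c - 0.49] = -7.08000000000000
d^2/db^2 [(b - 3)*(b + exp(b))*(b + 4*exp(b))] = 5*b^2*exp(b) + 16*b*exp(2*b) + 5*b*exp(b) + 6*b - 32*exp(2*b) - 20*exp(b) - 6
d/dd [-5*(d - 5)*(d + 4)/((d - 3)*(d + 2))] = 70*(1 - 2*d)/(d^4 - 2*d^3 - 11*d^2 + 12*d + 36)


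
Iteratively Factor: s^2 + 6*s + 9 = (s + 3)*(s + 3)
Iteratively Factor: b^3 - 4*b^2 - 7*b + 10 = (b - 5)*(b^2 + b - 2) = (b - 5)*(b - 1)*(b + 2)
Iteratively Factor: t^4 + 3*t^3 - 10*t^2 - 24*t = (t)*(t^3 + 3*t^2 - 10*t - 24) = t*(t - 3)*(t^2 + 6*t + 8) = t*(t - 3)*(t + 2)*(t + 4)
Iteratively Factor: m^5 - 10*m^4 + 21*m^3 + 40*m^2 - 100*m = (m + 2)*(m^4 - 12*m^3 + 45*m^2 - 50*m) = m*(m + 2)*(m^3 - 12*m^2 + 45*m - 50) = m*(m - 2)*(m + 2)*(m^2 - 10*m + 25) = m*(m - 5)*(m - 2)*(m + 2)*(m - 5)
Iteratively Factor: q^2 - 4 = (q + 2)*(q - 2)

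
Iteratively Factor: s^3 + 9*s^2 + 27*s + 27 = (s + 3)*(s^2 + 6*s + 9) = (s + 3)^2*(s + 3)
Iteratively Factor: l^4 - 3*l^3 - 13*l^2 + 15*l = (l - 5)*(l^3 + 2*l^2 - 3*l) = (l - 5)*(l + 3)*(l^2 - l) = l*(l - 5)*(l + 3)*(l - 1)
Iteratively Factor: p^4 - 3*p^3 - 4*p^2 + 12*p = (p)*(p^3 - 3*p^2 - 4*p + 12) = p*(p - 2)*(p^2 - p - 6) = p*(p - 3)*(p - 2)*(p + 2)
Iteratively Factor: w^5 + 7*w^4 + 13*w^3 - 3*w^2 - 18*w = (w + 2)*(w^4 + 5*w^3 + 3*w^2 - 9*w) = (w - 1)*(w + 2)*(w^3 + 6*w^2 + 9*w) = (w - 1)*(w + 2)*(w + 3)*(w^2 + 3*w) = w*(w - 1)*(w + 2)*(w + 3)*(w + 3)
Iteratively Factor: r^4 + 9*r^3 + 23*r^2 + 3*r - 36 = (r + 3)*(r^3 + 6*r^2 + 5*r - 12) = (r - 1)*(r + 3)*(r^2 + 7*r + 12) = (r - 1)*(r + 3)*(r + 4)*(r + 3)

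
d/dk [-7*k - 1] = -7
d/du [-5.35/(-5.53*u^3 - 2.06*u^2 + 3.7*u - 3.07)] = (-88.7565*u^2 - 22.042*u + 19.795)/(5.53*u^3 + 2.06*u^2 - 3.7*u + 3.07)^2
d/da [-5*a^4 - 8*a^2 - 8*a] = -20*a^3 - 16*a - 8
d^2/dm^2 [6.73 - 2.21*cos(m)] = 2.21*cos(m)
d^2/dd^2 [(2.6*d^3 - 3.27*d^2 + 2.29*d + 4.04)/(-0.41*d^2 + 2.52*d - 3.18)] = (-20.25509*d^3 + 95.3568600000001*d^2 - 114.79446*d - 11.34372)/(0.068921*d^6 - 1.270836*d^5 + 9.414666*d^4 - 35.716464*d^3 + 73.021068*d^2 - 76.449744*d + 32.157432)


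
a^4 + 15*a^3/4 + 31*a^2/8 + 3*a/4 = a*(a + 1/4)*(a + 3/2)*(a + 2)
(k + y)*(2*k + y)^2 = 4*k^3 + 8*k^2*y + 5*k*y^2 + y^3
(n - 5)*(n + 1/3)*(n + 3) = n^3 - 5*n^2/3 - 47*n/3 - 5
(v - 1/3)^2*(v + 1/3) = v^3 - v^2/3 - v/9 + 1/27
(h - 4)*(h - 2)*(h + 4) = h^3 - 2*h^2 - 16*h + 32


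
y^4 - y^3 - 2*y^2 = y^2*(y - 2)*(y + 1)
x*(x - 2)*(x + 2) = x^3 - 4*x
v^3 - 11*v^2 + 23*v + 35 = (v - 7)*(v - 5)*(v + 1)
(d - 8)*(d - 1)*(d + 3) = d^3 - 6*d^2 - 19*d + 24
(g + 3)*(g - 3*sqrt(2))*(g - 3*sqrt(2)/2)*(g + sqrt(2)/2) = g^4 - 4*sqrt(2)*g^3 + 3*g^3 - 12*sqrt(2)*g^2 + 9*g^2/2 + 9*sqrt(2)*g/2 + 27*g/2 + 27*sqrt(2)/2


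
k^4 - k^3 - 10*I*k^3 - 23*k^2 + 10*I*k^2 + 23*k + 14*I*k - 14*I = (k - 1)*(k - 7*I)*(k - 2*I)*(k - I)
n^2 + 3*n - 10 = (n - 2)*(n + 5)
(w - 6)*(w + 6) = w^2 - 36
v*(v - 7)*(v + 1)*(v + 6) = v^4 - 43*v^2 - 42*v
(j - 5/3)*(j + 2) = j^2 + j/3 - 10/3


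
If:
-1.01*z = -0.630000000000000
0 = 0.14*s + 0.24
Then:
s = -1.71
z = 0.62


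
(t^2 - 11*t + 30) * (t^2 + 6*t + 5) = t^4 - 5*t^3 - 31*t^2 + 125*t + 150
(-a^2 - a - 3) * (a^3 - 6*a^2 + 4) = -a^5 + 5*a^4 + 3*a^3 + 14*a^2 - 4*a - 12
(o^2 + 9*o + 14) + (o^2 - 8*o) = 2*o^2 + o + 14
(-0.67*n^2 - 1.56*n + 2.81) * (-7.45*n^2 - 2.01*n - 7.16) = 4.9915*n^4 + 12.9687*n^3 - 13.0017*n^2 + 5.5215*n - 20.1196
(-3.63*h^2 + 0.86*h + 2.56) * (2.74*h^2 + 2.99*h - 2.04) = -9.9462*h^4 - 8.4973*h^3 + 16.991*h^2 + 5.9*h - 5.2224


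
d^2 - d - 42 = (d - 7)*(d + 6)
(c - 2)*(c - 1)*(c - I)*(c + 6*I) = c^4 - 3*c^3 + 5*I*c^3 + 8*c^2 - 15*I*c^2 - 18*c + 10*I*c + 12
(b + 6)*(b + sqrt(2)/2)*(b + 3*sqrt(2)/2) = b^3 + 2*sqrt(2)*b^2 + 6*b^2 + 3*b/2 + 12*sqrt(2)*b + 9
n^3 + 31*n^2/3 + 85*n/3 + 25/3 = (n + 1/3)*(n + 5)^2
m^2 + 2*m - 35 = (m - 5)*(m + 7)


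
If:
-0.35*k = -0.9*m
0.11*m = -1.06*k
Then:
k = 0.00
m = 0.00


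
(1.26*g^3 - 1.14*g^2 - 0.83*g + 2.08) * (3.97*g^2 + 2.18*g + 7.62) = 5.0022*g^5 - 1.779*g^4 + 3.8209*g^3 - 2.2386*g^2 - 1.7902*g + 15.8496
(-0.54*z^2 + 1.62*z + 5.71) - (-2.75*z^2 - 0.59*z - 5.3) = 2.21*z^2 + 2.21*z + 11.01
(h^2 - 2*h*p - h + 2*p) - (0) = h^2 - 2*h*p - h + 2*p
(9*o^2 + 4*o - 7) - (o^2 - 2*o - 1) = 8*o^2 + 6*o - 6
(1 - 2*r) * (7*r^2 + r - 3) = -14*r^3 + 5*r^2 + 7*r - 3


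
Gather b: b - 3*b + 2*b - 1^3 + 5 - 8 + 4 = 0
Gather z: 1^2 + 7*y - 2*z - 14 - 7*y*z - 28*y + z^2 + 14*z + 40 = -21*y + z^2 + z*(12 - 7*y) + 27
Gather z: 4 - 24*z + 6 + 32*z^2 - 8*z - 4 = 32*z^2 - 32*z + 6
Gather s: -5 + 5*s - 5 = 5*s - 10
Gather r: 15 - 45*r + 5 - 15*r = 20 - 60*r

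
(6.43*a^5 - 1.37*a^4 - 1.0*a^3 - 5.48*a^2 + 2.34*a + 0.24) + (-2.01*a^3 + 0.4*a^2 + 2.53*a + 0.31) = 6.43*a^5 - 1.37*a^4 - 3.01*a^3 - 5.08*a^2 + 4.87*a + 0.55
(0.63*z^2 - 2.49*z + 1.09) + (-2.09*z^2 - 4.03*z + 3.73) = -1.46*z^2 - 6.52*z + 4.82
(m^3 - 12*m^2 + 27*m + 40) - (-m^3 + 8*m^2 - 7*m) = 2*m^3 - 20*m^2 + 34*m + 40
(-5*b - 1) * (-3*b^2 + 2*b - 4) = 15*b^3 - 7*b^2 + 18*b + 4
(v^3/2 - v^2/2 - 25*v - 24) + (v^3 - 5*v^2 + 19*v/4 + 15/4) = 3*v^3/2 - 11*v^2/2 - 81*v/4 - 81/4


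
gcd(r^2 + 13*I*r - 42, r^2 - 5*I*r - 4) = 1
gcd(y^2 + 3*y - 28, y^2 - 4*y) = y - 4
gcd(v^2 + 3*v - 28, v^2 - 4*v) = v - 4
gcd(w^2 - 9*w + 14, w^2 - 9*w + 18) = 1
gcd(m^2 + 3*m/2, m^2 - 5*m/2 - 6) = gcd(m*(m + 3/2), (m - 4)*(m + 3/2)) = m + 3/2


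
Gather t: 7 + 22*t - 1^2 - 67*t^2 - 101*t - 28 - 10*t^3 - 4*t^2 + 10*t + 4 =-10*t^3 - 71*t^2 - 69*t - 18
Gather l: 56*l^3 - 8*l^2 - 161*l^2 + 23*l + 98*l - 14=56*l^3 - 169*l^2 + 121*l - 14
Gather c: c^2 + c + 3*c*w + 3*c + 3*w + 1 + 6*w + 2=c^2 + c*(3*w + 4) + 9*w + 3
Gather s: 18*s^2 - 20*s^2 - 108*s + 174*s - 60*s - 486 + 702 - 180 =-2*s^2 + 6*s + 36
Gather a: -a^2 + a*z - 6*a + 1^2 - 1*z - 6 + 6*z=-a^2 + a*(z - 6) + 5*z - 5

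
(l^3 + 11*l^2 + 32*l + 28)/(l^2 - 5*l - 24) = (l^3 + 11*l^2 + 32*l + 28)/(l^2 - 5*l - 24)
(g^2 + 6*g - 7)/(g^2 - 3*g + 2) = (g + 7)/(g - 2)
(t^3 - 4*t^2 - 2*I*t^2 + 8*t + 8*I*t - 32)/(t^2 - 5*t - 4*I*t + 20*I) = (t^2 + 2*t*(-2 + I) - 8*I)/(t - 5)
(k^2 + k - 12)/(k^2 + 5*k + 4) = (k - 3)/(k + 1)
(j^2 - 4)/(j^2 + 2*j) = (j - 2)/j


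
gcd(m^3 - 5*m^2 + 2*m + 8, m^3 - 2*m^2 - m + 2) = m^2 - m - 2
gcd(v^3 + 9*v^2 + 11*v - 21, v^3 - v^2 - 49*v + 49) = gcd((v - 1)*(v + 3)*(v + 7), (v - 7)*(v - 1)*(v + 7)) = v^2 + 6*v - 7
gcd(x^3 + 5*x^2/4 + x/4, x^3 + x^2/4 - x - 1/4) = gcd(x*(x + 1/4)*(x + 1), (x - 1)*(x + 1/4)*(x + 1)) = x^2 + 5*x/4 + 1/4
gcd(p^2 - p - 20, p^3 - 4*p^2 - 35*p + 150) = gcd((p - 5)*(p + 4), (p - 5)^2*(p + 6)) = p - 5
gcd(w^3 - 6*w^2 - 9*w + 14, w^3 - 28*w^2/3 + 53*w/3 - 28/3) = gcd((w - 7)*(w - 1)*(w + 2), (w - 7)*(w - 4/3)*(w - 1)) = w^2 - 8*w + 7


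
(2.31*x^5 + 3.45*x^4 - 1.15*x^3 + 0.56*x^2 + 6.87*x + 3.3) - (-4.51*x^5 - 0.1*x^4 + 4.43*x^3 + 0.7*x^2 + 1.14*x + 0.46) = 6.82*x^5 + 3.55*x^4 - 5.58*x^3 - 0.14*x^2 + 5.73*x + 2.84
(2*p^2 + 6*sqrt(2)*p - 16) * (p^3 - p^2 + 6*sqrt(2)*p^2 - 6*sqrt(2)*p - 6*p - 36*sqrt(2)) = 2*p^5 - 2*p^4 + 18*sqrt(2)*p^4 - 18*sqrt(2)*p^3 + 44*p^3 - 204*sqrt(2)*p^2 - 56*p^2 - 336*p + 96*sqrt(2)*p + 576*sqrt(2)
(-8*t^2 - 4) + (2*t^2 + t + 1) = -6*t^2 + t - 3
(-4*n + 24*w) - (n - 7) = -5*n + 24*w + 7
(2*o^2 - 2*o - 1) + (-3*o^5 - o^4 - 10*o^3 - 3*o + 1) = -3*o^5 - o^4 - 10*o^3 + 2*o^2 - 5*o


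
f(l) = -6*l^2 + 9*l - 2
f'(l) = 9 - 12*l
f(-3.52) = -108.02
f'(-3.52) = 51.24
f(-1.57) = -30.92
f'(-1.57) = 27.84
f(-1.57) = -30.92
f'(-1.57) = 27.84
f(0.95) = 1.14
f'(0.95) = -2.40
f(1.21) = 0.11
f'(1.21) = -5.52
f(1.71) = -4.15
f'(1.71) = -11.52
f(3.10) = -31.76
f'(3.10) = -28.20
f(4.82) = -98.01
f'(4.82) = -48.84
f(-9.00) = -569.00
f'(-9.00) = 117.00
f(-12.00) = -974.00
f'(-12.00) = 153.00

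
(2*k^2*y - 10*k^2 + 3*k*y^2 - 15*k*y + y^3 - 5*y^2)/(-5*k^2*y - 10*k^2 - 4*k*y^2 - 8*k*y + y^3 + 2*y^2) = (2*k*y - 10*k + y^2 - 5*y)/(-5*k*y - 10*k + y^2 + 2*y)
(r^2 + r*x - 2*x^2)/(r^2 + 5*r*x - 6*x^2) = (r + 2*x)/(r + 6*x)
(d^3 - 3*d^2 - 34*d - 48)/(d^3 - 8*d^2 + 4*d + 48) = (d^2 - 5*d - 24)/(d^2 - 10*d + 24)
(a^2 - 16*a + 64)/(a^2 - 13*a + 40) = (a - 8)/(a - 5)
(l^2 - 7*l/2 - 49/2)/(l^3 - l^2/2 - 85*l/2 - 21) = (2*l + 7)/(2*l^2 + 13*l + 6)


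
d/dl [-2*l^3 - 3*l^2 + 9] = 6*l*(-l - 1)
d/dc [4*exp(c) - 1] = 4*exp(c)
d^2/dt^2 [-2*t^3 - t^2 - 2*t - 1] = -12*t - 2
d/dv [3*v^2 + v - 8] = 6*v + 1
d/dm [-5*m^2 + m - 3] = 1 - 10*m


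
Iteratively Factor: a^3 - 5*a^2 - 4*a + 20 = (a - 2)*(a^2 - 3*a - 10) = (a - 2)*(a + 2)*(a - 5)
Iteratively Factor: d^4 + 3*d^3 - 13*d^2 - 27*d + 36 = (d - 3)*(d^3 + 6*d^2 + 5*d - 12) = (d - 3)*(d + 4)*(d^2 + 2*d - 3) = (d - 3)*(d - 1)*(d + 4)*(d + 3)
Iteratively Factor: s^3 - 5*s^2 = (s - 5)*(s^2) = s*(s - 5)*(s)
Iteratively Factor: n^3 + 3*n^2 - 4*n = (n)*(n^2 + 3*n - 4) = n*(n + 4)*(n - 1)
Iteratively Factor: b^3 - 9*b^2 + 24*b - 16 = (b - 1)*(b^2 - 8*b + 16) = (b - 4)*(b - 1)*(b - 4)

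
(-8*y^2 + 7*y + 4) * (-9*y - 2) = 72*y^3 - 47*y^2 - 50*y - 8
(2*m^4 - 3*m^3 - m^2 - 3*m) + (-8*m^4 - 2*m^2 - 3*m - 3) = -6*m^4 - 3*m^3 - 3*m^2 - 6*m - 3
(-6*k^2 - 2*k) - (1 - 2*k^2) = -4*k^2 - 2*k - 1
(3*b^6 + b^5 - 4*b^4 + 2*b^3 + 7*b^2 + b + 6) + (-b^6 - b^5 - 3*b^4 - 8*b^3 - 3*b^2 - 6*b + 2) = 2*b^6 - 7*b^4 - 6*b^3 + 4*b^2 - 5*b + 8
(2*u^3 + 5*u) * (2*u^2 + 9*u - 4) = 4*u^5 + 18*u^4 + 2*u^3 + 45*u^2 - 20*u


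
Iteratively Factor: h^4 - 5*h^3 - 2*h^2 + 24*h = (h - 4)*(h^3 - h^2 - 6*h) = (h - 4)*(h - 3)*(h^2 + 2*h) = (h - 4)*(h - 3)*(h + 2)*(h)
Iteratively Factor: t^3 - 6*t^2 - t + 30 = (t - 5)*(t^2 - t - 6) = (t - 5)*(t + 2)*(t - 3)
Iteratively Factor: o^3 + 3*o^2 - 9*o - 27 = (o + 3)*(o^2 - 9) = (o + 3)^2*(o - 3)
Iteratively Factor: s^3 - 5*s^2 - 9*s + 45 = (s - 3)*(s^2 - 2*s - 15) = (s - 5)*(s - 3)*(s + 3)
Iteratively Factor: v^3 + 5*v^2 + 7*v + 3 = (v + 1)*(v^2 + 4*v + 3) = (v + 1)*(v + 3)*(v + 1)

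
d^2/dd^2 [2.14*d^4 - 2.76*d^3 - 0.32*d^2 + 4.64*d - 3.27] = 25.68*d^2 - 16.56*d - 0.64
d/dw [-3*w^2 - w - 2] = -6*w - 1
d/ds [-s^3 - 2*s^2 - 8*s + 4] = -3*s^2 - 4*s - 8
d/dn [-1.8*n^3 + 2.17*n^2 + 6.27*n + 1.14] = -5.4*n^2 + 4.34*n + 6.27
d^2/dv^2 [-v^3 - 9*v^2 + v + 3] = -6*v - 18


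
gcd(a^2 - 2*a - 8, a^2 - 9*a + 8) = 1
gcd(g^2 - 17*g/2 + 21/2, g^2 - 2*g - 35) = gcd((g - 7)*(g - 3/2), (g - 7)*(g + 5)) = g - 7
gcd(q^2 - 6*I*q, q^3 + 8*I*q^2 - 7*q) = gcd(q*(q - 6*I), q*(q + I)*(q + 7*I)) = q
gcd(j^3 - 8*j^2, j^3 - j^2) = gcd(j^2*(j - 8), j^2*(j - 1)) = j^2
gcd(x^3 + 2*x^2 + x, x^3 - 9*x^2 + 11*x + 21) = x + 1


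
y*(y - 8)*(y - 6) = y^3 - 14*y^2 + 48*y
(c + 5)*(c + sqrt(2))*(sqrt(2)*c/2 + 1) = sqrt(2)*c^3/2 + 2*c^2 + 5*sqrt(2)*c^2/2 + sqrt(2)*c + 10*c + 5*sqrt(2)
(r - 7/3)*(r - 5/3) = r^2 - 4*r + 35/9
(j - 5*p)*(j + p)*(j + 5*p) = j^3 + j^2*p - 25*j*p^2 - 25*p^3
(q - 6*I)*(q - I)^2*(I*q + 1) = I*q^4 + 9*q^3 - 21*I*q^2 - 19*q + 6*I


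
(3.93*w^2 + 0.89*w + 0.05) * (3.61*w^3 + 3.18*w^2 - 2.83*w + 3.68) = 14.1873*w^5 + 15.7103*w^4 - 8.1112*w^3 + 12.1027*w^2 + 3.1337*w + 0.184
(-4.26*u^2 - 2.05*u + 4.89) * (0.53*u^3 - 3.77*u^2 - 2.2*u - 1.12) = -2.2578*u^5 + 14.9737*u^4 + 19.6922*u^3 - 9.1541*u^2 - 8.462*u - 5.4768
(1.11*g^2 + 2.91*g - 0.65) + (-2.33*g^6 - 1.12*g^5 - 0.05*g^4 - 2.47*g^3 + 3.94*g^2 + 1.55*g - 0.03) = -2.33*g^6 - 1.12*g^5 - 0.05*g^4 - 2.47*g^3 + 5.05*g^2 + 4.46*g - 0.68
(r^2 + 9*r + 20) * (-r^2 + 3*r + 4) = -r^4 - 6*r^3 + 11*r^2 + 96*r + 80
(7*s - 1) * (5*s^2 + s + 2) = 35*s^3 + 2*s^2 + 13*s - 2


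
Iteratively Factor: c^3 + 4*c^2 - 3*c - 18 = (c + 3)*(c^2 + c - 6) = (c - 2)*(c + 3)*(c + 3)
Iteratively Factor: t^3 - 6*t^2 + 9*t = (t - 3)*(t^2 - 3*t) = t*(t - 3)*(t - 3)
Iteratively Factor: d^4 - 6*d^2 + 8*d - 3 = (d - 1)*(d^3 + d^2 - 5*d + 3) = (d - 1)^2*(d^2 + 2*d - 3) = (d - 1)^3*(d + 3)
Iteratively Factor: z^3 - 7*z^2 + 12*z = (z)*(z^2 - 7*z + 12) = z*(z - 4)*(z - 3)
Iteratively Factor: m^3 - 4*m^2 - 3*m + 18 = (m + 2)*(m^2 - 6*m + 9) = (m - 3)*(m + 2)*(m - 3)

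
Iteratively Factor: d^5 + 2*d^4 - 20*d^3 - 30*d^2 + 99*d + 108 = (d + 4)*(d^4 - 2*d^3 - 12*d^2 + 18*d + 27) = (d + 1)*(d + 4)*(d^3 - 3*d^2 - 9*d + 27) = (d - 3)*(d + 1)*(d + 4)*(d^2 - 9) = (d - 3)^2*(d + 1)*(d + 4)*(d + 3)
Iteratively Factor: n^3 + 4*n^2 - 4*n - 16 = (n + 4)*(n^2 - 4) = (n + 2)*(n + 4)*(n - 2)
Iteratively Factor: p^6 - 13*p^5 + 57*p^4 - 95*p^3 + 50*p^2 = (p - 2)*(p^5 - 11*p^4 + 35*p^3 - 25*p^2) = (p - 5)*(p - 2)*(p^4 - 6*p^3 + 5*p^2) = p*(p - 5)*(p - 2)*(p^3 - 6*p^2 + 5*p) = p*(p - 5)^2*(p - 2)*(p^2 - p) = p*(p - 5)^2*(p - 2)*(p - 1)*(p)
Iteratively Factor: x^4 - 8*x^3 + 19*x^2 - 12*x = (x - 1)*(x^3 - 7*x^2 + 12*x) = (x - 3)*(x - 1)*(x^2 - 4*x) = (x - 4)*(x - 3)*(x - 1)*(x)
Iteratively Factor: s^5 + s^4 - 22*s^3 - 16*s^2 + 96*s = (s + 4)*(s^4 - 3*s^3 - 10*s^2 + 24*s) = (s - 4)*(s + 4)*(s^3 + s^2 - 6*s) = s*(s - 4)*(s + 4)*(s^2 + s - 6) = s*(s - 4)*(s + 3)*(s + 4)*(s - 2)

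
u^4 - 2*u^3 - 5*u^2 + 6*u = u*(u - 3)*(u - 1)*(u + 2)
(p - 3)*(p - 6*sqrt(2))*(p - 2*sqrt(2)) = p^3 - 8*sqrt(2)*p^2 - 3*p^2 + 24*p + 24*sqrt(2)*p - 72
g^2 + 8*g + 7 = (g + 1)*(g + 7)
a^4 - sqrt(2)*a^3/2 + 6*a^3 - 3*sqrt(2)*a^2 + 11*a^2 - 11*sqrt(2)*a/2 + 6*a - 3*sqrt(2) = (a + 1)*(a + 2)*(a + 3)*(a - sqrt(2)/2)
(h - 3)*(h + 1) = h^2 - 2*h - 3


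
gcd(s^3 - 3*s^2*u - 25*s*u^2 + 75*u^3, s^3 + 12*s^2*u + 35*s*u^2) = s + 5*u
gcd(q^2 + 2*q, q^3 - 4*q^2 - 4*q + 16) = q + 2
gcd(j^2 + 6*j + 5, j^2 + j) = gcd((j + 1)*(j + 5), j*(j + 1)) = j + 1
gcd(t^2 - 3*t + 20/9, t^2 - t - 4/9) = t - 4/3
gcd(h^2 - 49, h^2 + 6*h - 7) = h + 7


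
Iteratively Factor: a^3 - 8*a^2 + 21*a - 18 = (a - 3)*(a^2 - 5*a + 6) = (a - 3)^2*(a - 2)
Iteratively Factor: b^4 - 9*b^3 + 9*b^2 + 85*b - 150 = (b - 5)*(b^3 - 4*b^2 - 11*b + 30) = (b - 5)^2*(b^2 + b - 6) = (b - 5)^2*(b - 2)*(b + 3)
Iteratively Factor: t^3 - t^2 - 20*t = (t + 4)*(t^2 - 5*t) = (t - 5)*(t + 4)*(t)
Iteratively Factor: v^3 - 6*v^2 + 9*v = (v - 3)*(v^2 - 3*v) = v*(v - 3)*(v - 3)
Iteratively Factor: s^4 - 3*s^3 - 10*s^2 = (s + 2)*(s^3 - 5*s^2) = s*(s + 2)*(s^2 - 5*s) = s*(s - 5)*(s + 2)*(s)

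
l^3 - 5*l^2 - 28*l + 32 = (l - 8)*(l - 1)*(l + 4)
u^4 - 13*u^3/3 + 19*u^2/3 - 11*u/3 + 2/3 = (u - 2)*(u - 1)^2*(u - 1/3)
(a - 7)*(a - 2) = a^2 - 9*a + 14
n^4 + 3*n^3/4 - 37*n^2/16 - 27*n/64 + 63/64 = (n - 1)*(n - 3/4)*(n + 3/4)*(n + 7/4)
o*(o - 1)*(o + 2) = o^3 + o^2 - 2*o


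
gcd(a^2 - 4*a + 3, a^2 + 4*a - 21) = a - 3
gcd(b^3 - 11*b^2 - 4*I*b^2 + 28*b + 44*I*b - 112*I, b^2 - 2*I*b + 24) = 1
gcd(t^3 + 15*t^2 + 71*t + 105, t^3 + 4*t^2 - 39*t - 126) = t^2 + 10*t + 21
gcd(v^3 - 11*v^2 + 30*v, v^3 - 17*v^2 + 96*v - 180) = v^2 - 11*v + 30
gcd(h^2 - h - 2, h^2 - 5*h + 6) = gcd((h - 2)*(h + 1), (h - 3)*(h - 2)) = h - 2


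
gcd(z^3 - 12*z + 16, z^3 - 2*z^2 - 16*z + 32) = z^2 + 2*z - 8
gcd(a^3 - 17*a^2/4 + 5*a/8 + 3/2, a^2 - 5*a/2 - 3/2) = a + 1/2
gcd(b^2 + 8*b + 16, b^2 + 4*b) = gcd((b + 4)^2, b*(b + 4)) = b + 4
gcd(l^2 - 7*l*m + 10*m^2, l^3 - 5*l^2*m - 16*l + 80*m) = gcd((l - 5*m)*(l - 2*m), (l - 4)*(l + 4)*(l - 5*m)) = l - 5*m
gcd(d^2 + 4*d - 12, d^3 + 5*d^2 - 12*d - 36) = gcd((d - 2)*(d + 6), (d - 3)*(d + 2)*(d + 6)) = d + 6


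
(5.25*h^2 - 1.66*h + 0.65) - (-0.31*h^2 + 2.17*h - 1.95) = 5.56*h^2 - 3.83*h + 2.6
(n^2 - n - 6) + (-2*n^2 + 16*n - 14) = -n^2 + 15*n - 20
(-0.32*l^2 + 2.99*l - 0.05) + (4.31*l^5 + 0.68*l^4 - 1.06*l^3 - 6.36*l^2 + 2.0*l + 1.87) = 4.31*l^5 + 0.68*l^4 - 1.06*l^3 - 6.68*l^2 + 4.99*l + 1.82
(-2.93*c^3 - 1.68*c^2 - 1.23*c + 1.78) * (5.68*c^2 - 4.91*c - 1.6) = -16.6424*c^5 + 4.8439*c^4 + 5.9504*c^3 + 18.8377*c^2 - 6.7718*c - 2.848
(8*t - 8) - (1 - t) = 9*t - 9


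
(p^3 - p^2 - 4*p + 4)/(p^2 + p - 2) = p - 2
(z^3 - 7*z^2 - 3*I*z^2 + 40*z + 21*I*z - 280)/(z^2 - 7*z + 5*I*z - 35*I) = z - 8*I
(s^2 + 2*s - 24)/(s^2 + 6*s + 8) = (s^2 + 2*s - 24)/(s^2 + 6*s + 8)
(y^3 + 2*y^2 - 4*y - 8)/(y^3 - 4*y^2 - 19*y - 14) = (y^2 - 4)/(y^2 - 6*y - 7)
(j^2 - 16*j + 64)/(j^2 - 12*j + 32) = (j - 8)/(j - 4)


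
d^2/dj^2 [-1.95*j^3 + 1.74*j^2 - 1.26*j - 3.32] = 3.48 - 11.7*j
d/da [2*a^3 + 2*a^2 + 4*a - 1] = 6*a^2 + 4*a + 4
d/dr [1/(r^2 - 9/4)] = -32*r/(4*r^2 - 9)^2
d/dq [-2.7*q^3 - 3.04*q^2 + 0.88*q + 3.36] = -8.1*q^2 - 6.08*q + 0.88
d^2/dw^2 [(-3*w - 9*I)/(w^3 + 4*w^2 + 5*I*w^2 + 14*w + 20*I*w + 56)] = 6*(-(w + 3*I)*(3*w^2 + 8*w + 10*I*w + 14 + 20*I)^2 + (3*w^2 + 8*w + 10*I*w + (w + 3*I)*(3*w + 4 + 5*I) + 14 + 20*I)*(w^3 + 4*w^2 + 5*I*w^2 + 14*w + 20*I*w + 56))/(w^3 + 4*w^2 + 5*I*w^2 + 14*w + 20*I*w + 56)^3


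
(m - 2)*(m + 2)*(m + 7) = m^3 + 7*m^2 - 4*m - 28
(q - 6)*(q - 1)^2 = q^3 - 8*q^2 + 13*q - 6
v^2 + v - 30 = (v - 5)*(v + 6)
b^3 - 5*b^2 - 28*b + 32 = (b - 8)*(b - 1)*(b + 4)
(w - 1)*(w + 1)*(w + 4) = w^3 + 4*w^2 - w - 4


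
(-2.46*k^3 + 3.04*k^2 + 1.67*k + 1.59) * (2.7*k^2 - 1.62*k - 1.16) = -6.642*k^5 + 12.1932*k^4 + 2.4378*k^3 - 1.9388*k^2 - 4.513*k - 1.8444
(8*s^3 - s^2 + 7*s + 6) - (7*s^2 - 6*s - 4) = 8*s^3 - 8*s^2 + 13*s + 10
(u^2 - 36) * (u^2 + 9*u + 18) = u^4 + 9*u^3 - 18*u^2 - 324*u - 648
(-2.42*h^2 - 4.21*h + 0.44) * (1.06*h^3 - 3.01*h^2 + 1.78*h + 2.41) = -2.5652*h^5 + 2.8216*h^4 + 8.8309*h^3 - 14.6504*h^2 - 9.3629*h + 1.0604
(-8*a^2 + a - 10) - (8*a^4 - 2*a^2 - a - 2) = -8*a^4 - 6*a^2 + 2*a - 8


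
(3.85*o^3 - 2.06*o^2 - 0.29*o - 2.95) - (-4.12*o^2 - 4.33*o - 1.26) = 3.85*o^3 + 2.06*o^2 + 4.04*o - 1.69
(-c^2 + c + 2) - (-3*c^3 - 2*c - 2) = 3*c^3 - c^2 + 3*c + 4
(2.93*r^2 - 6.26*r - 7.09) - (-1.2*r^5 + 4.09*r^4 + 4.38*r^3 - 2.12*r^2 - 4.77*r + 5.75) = 1.2*r^5 - 4.09*r^4 - 4.38*r^3 + 5.05*r^2 - 1.49*r - 12.84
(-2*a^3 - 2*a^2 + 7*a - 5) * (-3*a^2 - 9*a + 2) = 6*a^5 + 24*a^4 - 7*a^3 - 52*a^2 + 59*a - 10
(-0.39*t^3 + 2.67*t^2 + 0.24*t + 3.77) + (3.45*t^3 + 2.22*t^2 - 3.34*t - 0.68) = 3.06*t^3 + 4.89*t^2 - 3.1*t + 3.09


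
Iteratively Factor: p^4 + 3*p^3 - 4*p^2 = (p + 4)*(p^3 - p^2) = (p - 1)*(p + 4)*(p^2) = p*(p - 1)*(p + 4)*(p)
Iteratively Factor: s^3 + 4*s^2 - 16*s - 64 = (s + 4)*(s^2 - 16) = (s - 4)*(s + 4)*(s + 4)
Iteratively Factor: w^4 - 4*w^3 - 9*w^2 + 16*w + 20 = (w + 2)*(w^3 - 6*w^2 + 3*w + 10) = (w + 1)*(w + 2)*(w^2 - 7*w + 10) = (w - 2)*(w + 1)*(w + 2)*(w - 5)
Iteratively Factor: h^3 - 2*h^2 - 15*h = (h - 5)*(h^2 + 3*h) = h*(h - 5)*(h + 3)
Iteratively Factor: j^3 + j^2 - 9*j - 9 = (j + 1)*(j^2 - 9) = (j - 3)*(j + 1)*(j + 3)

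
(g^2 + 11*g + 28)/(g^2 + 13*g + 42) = (g + 4)/(g + 6)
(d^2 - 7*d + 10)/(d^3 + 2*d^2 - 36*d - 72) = (d^2 - 7*d + 10)/(d^3 + 2*d^2 - 36*d - 72)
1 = 1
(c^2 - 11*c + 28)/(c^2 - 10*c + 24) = (c - 7)/(c - 6)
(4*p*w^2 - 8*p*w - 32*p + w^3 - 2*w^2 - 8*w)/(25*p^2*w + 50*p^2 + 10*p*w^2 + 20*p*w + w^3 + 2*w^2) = (4*p*w - 16*p + w^2 - 4*w)/(25*p^2 + 10*p*w + w^2)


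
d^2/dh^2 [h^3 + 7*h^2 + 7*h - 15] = 6*h + 14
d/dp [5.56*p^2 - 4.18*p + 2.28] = 11.12*p - 4.18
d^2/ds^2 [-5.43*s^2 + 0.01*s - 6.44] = -10.8600000000000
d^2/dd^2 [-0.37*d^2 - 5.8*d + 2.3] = -0.740000000000000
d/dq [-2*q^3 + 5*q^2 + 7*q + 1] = -6*q^2 + 10*q + 7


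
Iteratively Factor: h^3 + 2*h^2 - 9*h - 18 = (h - 3)*(h^2 + 5*h + 6) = (h - 3)*(h + 2)*(h + 3)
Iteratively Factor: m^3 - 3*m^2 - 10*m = (m + 2)*(m^2 - 5*m) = m*(m + 2)*(m - 5)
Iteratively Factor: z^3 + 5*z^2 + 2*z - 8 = (z + 4)*(z^2 + z - 2) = (z + 2)*(z + 4)*(z - 1)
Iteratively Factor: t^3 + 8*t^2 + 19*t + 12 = (t + 4)*(t^2 + 4*t + 3) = (t + 1)*(t + 4)*(t + 3)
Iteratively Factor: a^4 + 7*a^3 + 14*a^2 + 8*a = (a + 2)*(a^3 + 5*a^2 + 4*a) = a*(a + 2)*(a^2 + 5*a + 4) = a*(a + 1)*(a + 2)*(a + 4)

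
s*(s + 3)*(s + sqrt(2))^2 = s^4 + 2*sqrt(2)*s^3 + 3*s^3 + 2*s^2 + 6*sqrt(2)*s^2 + 6*s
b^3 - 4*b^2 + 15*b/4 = b*(b - 5/2)*(b - 3/2)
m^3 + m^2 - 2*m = m*(m - 1)*(m + 2)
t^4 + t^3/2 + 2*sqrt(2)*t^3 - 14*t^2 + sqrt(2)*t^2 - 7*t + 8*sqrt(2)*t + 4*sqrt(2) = (t + 1/2)*(t - sqrt(2))^2*(t + 4*sqrt(2))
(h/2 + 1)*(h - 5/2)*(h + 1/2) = h^3/2 - 21*h/8 - 5/4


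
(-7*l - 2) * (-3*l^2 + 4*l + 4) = 21*l^3 - 22*l^2 - 36*l - 8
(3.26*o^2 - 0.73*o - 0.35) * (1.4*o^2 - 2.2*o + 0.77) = 4.564*o^4 - 8.194*o^3 + 3.6262*o^2 + 0.2079*o - 0.2695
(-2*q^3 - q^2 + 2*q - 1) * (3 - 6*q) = 12*q^4 - 15*q^2 + 12*q - 3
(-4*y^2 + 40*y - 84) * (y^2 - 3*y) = -4*y^4 + 52*y^3 - 204*y^2 + 252*y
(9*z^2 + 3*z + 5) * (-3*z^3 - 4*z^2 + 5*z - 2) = -27*z^5 - 45*z^4 + 18*z^3 - 23*z^2 + 19*z - 10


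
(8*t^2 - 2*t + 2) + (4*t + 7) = 8*t^2 + 2*t + 9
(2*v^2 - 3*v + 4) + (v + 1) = 2*v^2 - 2*v + 5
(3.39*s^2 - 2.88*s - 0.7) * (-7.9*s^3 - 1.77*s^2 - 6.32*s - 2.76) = -26.781*s^5 + 16.7517*s^4 - 10.7972*s^3 + 10.0842*s^2 + 12.3728*s + 1.932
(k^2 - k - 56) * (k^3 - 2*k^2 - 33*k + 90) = k^5 - 3*k^4 - 87*k^3 + 235*k^2 + 1758*k - 5040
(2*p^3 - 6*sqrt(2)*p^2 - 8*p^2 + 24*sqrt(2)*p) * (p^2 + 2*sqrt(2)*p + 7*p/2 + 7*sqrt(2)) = 2*p^5 - 2*sqrt(2)*p^4 - p^4 - 52*p^3 + sqrt(2)*p^3 + 12*p^2 + 28*sqrt(2)*p^2 + 336*p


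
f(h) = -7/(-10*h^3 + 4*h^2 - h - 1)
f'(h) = -7*(30*h^2 - 8*h + 1)/(-10*h^3 + 4*h^2 - h - 1)^2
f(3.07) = 0.03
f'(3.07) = -0.03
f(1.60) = 0.21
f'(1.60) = -0.41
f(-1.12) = -0.36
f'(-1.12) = -0.90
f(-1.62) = -0.13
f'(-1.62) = -0.23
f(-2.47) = -0.04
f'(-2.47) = -0.05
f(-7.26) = -0.00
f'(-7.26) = -0.00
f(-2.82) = -0.03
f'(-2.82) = -0.03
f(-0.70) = -1.38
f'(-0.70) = -5.75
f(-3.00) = -0.02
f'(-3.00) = -0.02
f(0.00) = 7.00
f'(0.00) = -7.00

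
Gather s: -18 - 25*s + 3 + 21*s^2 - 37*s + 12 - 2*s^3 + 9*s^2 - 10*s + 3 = -2*s^3 + 30*s^2 - 72*s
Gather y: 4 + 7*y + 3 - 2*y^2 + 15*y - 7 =-2*y^2 + 22*y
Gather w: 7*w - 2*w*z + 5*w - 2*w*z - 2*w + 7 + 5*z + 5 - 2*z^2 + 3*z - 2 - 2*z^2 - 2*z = w*(10 - 4*z) - 4*z^2 + 6*z + 10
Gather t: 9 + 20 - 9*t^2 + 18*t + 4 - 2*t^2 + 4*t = -11*t^2 + 22*t + 33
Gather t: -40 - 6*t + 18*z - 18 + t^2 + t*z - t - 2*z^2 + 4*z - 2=t^2 + t*(z - 7) - 2*z^2 + 22*z - 60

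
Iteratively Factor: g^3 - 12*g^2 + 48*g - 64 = (g - 4)*(g^2 - 8*g + 16) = (g - 4)^2*(g - 4)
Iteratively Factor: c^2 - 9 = (c - 3)*(c + 3)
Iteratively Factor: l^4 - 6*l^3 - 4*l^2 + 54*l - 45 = (l - 3)*(l^3 - 3*l^2 - 13*l + 15) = (l - 5)*(l - 3)*(l^2 + 2*l - 3) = (l - 5)*(l - 3)*(l - 1)*(l + 3)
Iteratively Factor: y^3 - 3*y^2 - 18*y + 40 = (y - 2)*(y^2 - y - 20) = (y - 2)*(y + 4)*(y - 5)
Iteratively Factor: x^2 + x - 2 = (x - 1)*(x + 2)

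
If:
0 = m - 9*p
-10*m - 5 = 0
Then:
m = -1/2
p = -1/18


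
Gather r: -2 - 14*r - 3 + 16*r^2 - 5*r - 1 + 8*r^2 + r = 24*r^2 - 18*r - 6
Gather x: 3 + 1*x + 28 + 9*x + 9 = 10*x + 40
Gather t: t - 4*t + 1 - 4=-3*t - 3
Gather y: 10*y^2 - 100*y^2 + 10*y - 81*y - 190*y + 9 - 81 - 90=-90*y^2 - 261*y - 162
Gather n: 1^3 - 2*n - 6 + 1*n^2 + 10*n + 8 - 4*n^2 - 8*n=3 - 3*n^2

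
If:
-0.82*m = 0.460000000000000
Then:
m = -0.56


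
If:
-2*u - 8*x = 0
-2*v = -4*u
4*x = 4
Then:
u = -4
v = -8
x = 1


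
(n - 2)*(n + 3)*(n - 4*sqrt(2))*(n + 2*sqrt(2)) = n^4 - 2*sqrt(2)*n^3 + n^3 - 22*n^2 - 2*sqrt(2)*n^2 - 16*n + 12*sqrt(2)*n + 96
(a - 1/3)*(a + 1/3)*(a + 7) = a^3 + 7*a^2 - a/9 - 7/9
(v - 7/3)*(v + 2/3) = v^2 - 5*v/3 - 14/9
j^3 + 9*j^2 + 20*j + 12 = (j + 1)*(j + 2)*(j + 6)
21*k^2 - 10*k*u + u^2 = (-7*k + u)*(-3*k + u)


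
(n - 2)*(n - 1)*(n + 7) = n^3 + 4*n^2 - 19*n + 14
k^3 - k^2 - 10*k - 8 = (k - 4)*(k + 1)*(k + 2)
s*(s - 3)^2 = s^3 - 6*s^2 + 9*s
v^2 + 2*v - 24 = (v - 4)*(v + 6)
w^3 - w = w*(w - 1)*(w + 1)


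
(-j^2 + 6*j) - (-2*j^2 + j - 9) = j^2 + 5*j + 9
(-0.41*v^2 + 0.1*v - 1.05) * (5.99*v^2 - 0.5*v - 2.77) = -2.4559*v^4 + 0.804*v^3 - 5.2038*v^2 + 0.248*v + 2.9085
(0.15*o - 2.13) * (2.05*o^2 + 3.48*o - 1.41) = 0.3075*o^3 - 3.8445*o^2 - 7.6239*o + 3.0033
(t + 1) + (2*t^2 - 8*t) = 2*t^2 - 7*t + 1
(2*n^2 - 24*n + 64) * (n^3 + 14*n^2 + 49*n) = 2*n^5 + 4*n^4 - 174*n^3 - 280*n^2 + 3136*n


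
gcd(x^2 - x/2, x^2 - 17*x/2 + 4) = x - 1/2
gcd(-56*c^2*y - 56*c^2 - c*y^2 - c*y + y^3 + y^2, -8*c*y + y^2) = -8*c + y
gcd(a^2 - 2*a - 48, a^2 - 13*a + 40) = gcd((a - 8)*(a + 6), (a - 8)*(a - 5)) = a - 8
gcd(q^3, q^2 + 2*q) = q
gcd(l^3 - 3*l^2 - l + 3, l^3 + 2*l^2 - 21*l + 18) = l^2 - 4*l + 3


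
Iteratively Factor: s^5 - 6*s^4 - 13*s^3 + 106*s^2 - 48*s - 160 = (s - 4)*(s^4 - 2*s^3 - 21*s^2 + 22*s + 40) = (s - 4)*(s - 2)*(s^3 - 21*s - 20) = (s - 4)*(s - 2)*(s + 1)*(s^2 - s - 20) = (s - 4)*(s - 2)*(s + 1)*(s + 4)*(s - 5)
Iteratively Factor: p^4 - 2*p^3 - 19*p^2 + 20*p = (p - 1)*(p^3 - p^2 - 20*p) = (p - 1)*(p + 4)*(p^2 - 5*p) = (p - 5)*(p - 1)*(p + 4)*(p)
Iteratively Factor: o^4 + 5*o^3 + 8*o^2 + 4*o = (o)*(o^3 + 5*o^2 + 8*o + 4) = o*(o + 2)*(o^2 + 3*o + 2) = o*(o + 2)^2*(o + 1)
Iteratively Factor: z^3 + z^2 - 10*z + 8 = (z - 1)*(z^2 + 2*z - 8) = (z - 1)*(z + 4)*(z - 2)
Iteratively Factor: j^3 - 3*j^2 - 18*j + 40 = (j - 5)*(j^2 + 2*j - 8) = (j - 5)*(j + 4)*(j - 2)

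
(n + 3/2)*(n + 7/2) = n^2 + 5*n + 21/4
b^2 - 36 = (b - 6)*(b + 6)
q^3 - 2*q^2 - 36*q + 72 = (q - 6)*(q - 2)*(q + 6)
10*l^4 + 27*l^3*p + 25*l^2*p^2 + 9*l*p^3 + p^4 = (l + p)^2*(2*l + p)*(5*l + p)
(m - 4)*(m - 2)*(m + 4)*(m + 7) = m^4 + 5*m^3 - 30*m^2 - 80*m + 224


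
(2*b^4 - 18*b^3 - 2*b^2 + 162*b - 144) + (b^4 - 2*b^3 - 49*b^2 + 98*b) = 3*b^4 - 20*b^3 - 51*b^2 + 260*b - 144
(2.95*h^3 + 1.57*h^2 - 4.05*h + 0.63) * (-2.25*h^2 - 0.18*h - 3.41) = -6.6375*h^5 - 4.0635*h^4 - 1.2296*h^3 - 6.0422*h^2 + 13.6971*h - 2.1483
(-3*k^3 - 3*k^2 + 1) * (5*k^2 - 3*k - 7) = -15*k^5 - 6*k^4 + 30*k^3 + 26*k^2 - 3*k - 7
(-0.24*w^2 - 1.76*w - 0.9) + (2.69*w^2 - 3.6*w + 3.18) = 2.45*w^2 - 5.36*w + 2.28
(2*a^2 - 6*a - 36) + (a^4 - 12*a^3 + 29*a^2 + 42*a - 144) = a^4 - 12*a^3 + 31*a^2 + 36*a - 180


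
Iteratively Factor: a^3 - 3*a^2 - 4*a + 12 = (a + 2)*(a^2 - 5*a + 6) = (a - 3)*(a + 2)*(a - 2)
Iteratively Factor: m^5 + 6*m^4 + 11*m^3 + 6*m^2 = (m + 1)*(m^4 + 5*m^3 + 6*m^2) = m*(m + 1)*(m^3 + 5*m^2 + 6*m) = m*(m + 1)*(m + 2)*(m^2 + 3*m) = m^2*(m + 1)*(m + 2)*(m + 3)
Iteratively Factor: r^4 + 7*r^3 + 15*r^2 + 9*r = (r + 3)*(r^3 + 4*r^2 + 3*r) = r*(r + 3)*(r^2 + 4*r + 3) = r*(r + 1)*(r + 3)*(r + 3)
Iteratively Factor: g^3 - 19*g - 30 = (g - 5)*(g^2 + 5*g + 6) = (g - 5)*(g + 3)*(g + 2)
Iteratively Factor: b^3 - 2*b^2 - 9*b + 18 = (b - 2)*(b^2 - 9) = (b - 3)*(b - 2)*(b + 3)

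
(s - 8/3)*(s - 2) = s^2 - 14*s/3 + 16/3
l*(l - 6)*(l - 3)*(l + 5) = l^4 - 4*l^3 - 27*l^2 + 90*l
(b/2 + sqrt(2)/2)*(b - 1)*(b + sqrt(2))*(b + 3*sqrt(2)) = b^4/2 - b^3/2 + 5*sqrt(2)*b^3/2 - 5*sqrt(2)*b^2/2 + 7*b^2 - 7*b + 3*sqrt(2)*b - 3*sqrt(2)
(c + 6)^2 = c^2 + 12*c + 36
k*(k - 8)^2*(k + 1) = k^4 - 15*k^3 + 48*k^2 + 64*k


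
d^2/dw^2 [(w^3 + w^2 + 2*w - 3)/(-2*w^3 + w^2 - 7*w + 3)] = 6*(-2*w^6 + 6*w^5 + 30*w^4 - 39*w^3 + 45*w^2 - 6*w + 29)/(8*w^9 - 12*w^8 + 90*w^7 - 121*w^6 + 351*w^5 - 408*w^4 + 523*w^3 - 468*w^2 + 189*w - 27)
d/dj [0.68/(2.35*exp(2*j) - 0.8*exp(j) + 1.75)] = (0.544 - 3.196*exp(j))*exp(j)/(2.35*exp(2*j) - 0.8*exp(j) + 1.75)^2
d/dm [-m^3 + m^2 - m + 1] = -3*m^2 + 2*m - 1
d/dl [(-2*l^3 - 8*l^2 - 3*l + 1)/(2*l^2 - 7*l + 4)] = (-4*l^4 + 28*l^3 + 38*l^2 - 68*l - 5)/(4*l^4 - 28*l^3 + 65*l^2 - 56*l + 16)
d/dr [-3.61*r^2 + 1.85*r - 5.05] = 1.85 - 7.22*r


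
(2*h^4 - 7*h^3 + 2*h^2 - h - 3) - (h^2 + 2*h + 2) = 2*h^4 - 7*h^3 + h^2 - 3*h - 5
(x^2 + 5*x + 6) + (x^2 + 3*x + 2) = 2*x^2 + 8*x + 8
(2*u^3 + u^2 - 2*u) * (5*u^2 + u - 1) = 10*u^5 + 7*u^4 - 11*u^3 - 3*u^2 + 2*u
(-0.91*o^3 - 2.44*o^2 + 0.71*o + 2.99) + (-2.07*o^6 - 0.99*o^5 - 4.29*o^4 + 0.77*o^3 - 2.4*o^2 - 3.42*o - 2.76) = -2.07*o^6 - 0.99*o^5 - 4.29*o^4 - 0.14*o^3 - 4.84*o^2 - 2.71*o + 0.23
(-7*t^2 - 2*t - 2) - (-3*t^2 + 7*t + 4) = -4*t^2 - 9*t - 6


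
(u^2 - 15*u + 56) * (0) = 0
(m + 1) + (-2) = m - 1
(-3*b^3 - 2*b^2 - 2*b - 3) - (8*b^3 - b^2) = -11*b^3 - b^2 - 2*b - 3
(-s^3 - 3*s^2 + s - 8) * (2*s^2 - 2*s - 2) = -2*s^5 - 4*s^4 + 10*s^3 - 12*s^2 + 14*s + 16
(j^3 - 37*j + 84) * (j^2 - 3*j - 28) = j^5 - 3*j^4 - 65*j^3 + 195*j^2 + 784*j - 2352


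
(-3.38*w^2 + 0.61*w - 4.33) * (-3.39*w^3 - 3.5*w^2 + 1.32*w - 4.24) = 11.4582*w^5 + 9.7621*w^4 + 8.0821*w^3 + 30.2914*w^2 - 8.302*w + 18.3592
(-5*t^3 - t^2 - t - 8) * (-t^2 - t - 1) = 5*t^5 + 6*t^4 + 7*t^3 + 10*t^2 + 9*t + 8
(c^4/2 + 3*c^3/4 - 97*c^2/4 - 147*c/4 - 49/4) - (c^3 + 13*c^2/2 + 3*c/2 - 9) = c^4/2 - c^3/4 - 123*c^2/4 - 153*c/4 - 13/4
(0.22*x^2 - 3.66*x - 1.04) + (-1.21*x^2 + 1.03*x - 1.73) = -0.99*x^2 - 2.63*x - 2.77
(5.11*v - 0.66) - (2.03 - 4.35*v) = 9.46*v - 2.69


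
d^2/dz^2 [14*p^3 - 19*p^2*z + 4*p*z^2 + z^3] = 8*p + 6*z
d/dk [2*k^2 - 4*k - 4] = 4*k - 4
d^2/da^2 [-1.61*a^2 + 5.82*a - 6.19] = -3.22000000000000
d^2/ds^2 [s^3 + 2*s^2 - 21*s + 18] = 6*s + 4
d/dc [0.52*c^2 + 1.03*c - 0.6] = 1.04*c + 1.03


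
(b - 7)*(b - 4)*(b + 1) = b^3 - 10*b^2 + 17*b + 28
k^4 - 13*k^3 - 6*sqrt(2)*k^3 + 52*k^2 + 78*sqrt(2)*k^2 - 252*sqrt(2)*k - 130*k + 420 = (k - 7)*(k - 6)*(k - 5*sqrt(2))*(k - sqrt(2))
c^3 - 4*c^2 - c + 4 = (c - 4)*(c - 1)*(c + 1)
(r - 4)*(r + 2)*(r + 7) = r^3 + 5*r^2 - 22*r - 56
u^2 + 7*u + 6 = (u + 1)*(u + 6)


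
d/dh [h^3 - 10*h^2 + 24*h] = 3*h^2 - 20*h + 24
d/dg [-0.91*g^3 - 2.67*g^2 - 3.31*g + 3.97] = -2.73*g^2 - 5.34*g - 3.31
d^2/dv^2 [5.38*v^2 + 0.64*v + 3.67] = 10.7600000000000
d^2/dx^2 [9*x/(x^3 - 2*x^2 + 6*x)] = 18*(3*x^2 - 6*x - 2)/(x^6 - 6*x^5 + 30*x^4 - 80*x^3 + 180*x^2 - 216*x + 216)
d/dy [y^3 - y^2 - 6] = y*(3*y - 2)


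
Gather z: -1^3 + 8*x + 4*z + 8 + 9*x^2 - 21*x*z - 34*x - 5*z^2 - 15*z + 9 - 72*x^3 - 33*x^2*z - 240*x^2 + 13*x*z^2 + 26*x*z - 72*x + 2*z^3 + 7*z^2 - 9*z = -72*x^3 - 231*x^2 - 98*x + 2*z^3 + z^2*(13*x + 2) + z*(-33*x^2 + 5*x - 20) + 16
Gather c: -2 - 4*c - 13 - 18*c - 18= -22*c - 33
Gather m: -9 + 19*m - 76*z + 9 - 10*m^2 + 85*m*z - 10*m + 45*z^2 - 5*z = -10*m^2 + m*(85*z + 9) + 45*z^2 - 81*z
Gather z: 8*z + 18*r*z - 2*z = z*(18*r + 6)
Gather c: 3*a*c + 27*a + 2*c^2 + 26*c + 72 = 27*a + 2*c^2 + c*(3*a + 26) + 72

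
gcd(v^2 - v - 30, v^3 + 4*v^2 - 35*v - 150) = v^2 - v - 30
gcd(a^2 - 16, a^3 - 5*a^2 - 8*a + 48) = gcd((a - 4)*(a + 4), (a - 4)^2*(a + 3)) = a - 4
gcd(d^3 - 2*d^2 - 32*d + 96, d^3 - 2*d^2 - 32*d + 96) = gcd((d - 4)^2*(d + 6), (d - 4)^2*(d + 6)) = d^3 - 2*d^2 - 32*d + 96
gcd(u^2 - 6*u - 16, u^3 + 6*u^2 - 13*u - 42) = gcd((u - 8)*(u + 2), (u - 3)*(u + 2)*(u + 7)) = u + 2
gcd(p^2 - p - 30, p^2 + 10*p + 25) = p + 5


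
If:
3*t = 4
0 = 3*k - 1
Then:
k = 1/3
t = 4/3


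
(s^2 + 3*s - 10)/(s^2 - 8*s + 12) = (s + 5)/(s - 6)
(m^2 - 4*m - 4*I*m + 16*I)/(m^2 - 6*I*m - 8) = (m - 4)/(m - 2*I)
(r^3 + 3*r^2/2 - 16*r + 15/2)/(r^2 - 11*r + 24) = (2*r^2 + 9*r - 5)/(2*(r - 8))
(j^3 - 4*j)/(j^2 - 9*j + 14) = j*(j + 2)/(j - 7)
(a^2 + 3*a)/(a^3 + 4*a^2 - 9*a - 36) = a/(a^2 + a - 12)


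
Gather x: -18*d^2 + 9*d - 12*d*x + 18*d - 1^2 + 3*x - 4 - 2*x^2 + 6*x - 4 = -18*d^2 + 27*d - 2*x^2 + x*(9 - 12*d) - 9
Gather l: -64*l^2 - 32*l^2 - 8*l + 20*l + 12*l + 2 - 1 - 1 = -96*l^2 + 24*l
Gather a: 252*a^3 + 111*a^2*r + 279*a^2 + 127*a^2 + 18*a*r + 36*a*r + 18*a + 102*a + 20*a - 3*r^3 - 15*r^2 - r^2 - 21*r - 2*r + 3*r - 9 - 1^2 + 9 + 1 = 252*a^3 + a^2*(111*r + 406) + a*(54*r + 140) - 3*r^3 - 16*r^2 - 20*r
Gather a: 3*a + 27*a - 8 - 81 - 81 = 30*a - 170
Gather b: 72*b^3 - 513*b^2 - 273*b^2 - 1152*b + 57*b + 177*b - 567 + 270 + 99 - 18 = 72*b^3 - 786*b^2 - 918*b - 216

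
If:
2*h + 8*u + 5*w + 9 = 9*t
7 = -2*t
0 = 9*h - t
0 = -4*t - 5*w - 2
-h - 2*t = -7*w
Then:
No Solution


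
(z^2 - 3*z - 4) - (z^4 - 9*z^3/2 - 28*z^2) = -z^4 + 9*z^3/2 + 29*z^2 - 3*z - 4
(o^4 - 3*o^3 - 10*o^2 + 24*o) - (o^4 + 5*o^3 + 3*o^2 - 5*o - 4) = -8*o^3 - 13*o^2 + 29*o + 4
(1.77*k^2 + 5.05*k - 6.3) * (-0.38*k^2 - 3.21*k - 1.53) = -0.6726*k^4 - 7.6007*k^3 - 16.5246*k^2 + 12.4965*k + 9.639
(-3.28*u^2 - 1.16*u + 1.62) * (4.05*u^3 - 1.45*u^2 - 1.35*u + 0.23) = -13.284*u^5 + 0.0579999999999998*u^4 + 12.671*u^3 - 1.5374*u^2 - 2.4538*u + 0.3726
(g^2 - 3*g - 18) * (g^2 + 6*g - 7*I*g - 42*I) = g^4 + 3*g^3 - 7*I*g^3 - 36*g^2 - 21*I*g^2 - 108*g + 252*I*g + 756*I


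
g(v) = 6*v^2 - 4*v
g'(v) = 12*v - 4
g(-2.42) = 44.82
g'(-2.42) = -33.04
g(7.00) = 266.00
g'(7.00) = 80.00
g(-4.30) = 128.14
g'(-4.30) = -55.60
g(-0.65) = 5.14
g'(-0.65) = -11.80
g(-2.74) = 56.01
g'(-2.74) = -36.88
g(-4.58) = 144.18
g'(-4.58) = -58.96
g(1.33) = 5.29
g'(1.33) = 11.96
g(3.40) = 55.76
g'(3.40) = 36.80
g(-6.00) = 240.00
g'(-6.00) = -76.00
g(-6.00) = 240.00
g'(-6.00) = -76.00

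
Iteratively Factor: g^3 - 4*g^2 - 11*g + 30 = (g + 3)*(g^2 - 7*g + 10) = (g - 5)*(g + 3)*(g - 2)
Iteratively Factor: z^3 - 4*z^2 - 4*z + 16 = (z - 2)*(z^2 - 2*z - 8) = (z - 4)*(z - 2)*(z + 2)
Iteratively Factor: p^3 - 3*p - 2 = (p + 1)*(p^2 - p - 2) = (p - 2)*(p + 1)*(p + 1)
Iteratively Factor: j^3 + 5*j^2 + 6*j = (j + 3)*(j^2 + 2*j) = j*(j + 3)*(j + 2)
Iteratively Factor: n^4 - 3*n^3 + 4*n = (n - 2)*(n^3 - n^2 - 2*n) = n*(n - 2)*(n^2 - n - 2) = n*(n - 2)*(n + 1)*(n - 2)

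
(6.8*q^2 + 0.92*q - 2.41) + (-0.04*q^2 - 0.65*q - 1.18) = 6.76*q^2 + 0.27*q - 3.59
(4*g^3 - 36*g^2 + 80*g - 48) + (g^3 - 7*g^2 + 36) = 5*g^3 - 43*g^2 + 80*g - 12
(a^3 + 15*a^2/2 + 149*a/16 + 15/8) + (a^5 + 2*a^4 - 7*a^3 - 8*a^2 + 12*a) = a^5 + 2*a^4 - 6*a^3 - a^2/2 + 341*a/16 + 15/8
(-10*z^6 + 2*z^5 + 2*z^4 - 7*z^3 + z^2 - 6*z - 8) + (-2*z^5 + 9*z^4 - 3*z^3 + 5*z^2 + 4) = -10*z^6 + 11*z^4 - 10*z^3 + 6*z^2 - 6*z - 4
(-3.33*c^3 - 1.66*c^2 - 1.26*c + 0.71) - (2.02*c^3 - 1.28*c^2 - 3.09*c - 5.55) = -5.35*c^3 - 0.38*c^2 + 1.83*c + 6.26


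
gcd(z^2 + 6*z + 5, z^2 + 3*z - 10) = z + 5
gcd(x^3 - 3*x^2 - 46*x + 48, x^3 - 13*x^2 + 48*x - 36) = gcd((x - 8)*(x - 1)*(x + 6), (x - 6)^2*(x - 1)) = x - 1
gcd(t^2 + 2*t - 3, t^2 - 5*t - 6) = 1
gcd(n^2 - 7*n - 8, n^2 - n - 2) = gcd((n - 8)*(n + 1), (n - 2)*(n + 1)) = n + 1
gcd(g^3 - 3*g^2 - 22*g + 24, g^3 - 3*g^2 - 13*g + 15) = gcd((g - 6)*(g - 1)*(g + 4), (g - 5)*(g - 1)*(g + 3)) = g - 1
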